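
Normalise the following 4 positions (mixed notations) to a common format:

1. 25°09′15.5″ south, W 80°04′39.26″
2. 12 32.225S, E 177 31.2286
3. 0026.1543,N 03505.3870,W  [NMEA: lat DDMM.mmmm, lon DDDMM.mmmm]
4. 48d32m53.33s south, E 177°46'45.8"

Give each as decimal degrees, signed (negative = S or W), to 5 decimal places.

Point 1:
  Latitude: 9′ + 15.5″ = 9.25833′; 25 + 9.25833/60 = 25.154306
  S ⇒ negate
  λ: 80° + 4/60 + 39.26/3600 = 80 + 0.066667 + 0.010906 = 80.077572
  W → negative
Point 2:
  φ: 12 + 32.225/60 = 12.537083
  S → negative
  Lon: 177 + 31.2286/60 = 177.520477
  E → positive
Point 3:
  Latitude: split at 2 digits → 00° and 26.1543′; 0 + 26.1543/60 = 0.435905
  N ⇒ keep positive
  λ: degrees = first 3 digits = 35, minutes = 5.387; 35 + 5.387/60 = 35.089783
  W ⇒ negate
Point 4:
  Latitude: 32′ + 53.33″ = 32.88883′; 48 + 32.88883/60 = 48.548147
  S ⇒ negate
  Lon: 177 + 46/60 + 45.8/3600 = 177.779389
  E → positive

1. -25.15431, -80.07757
2. -12.53708, 177.52048
3. 0.43591, -35.08978
4. -48.54815, 177.77939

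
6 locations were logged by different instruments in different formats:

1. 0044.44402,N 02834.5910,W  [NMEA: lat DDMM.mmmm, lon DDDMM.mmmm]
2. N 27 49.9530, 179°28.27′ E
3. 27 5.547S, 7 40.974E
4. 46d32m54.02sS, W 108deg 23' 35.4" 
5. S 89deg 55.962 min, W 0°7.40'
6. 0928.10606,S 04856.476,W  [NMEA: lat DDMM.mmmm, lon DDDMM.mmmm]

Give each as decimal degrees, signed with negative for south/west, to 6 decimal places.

Point 1:
  Lat: degrees = first 2 digits = 0, minutes = 44.44402; 0 + 44.44402/60 = 0.7407337
  N ⇒ keep positive
  Longitude: degrees = first 3 digits = 28, minutes = 34.591; 28 + 34.591/60 = 28.5765167
  W ⇒ negate
Point 2:
  φ: 49.953′ = 0.832550°; total 27.8325500
  N ⇒ keep positive
  Longitude: 28.27′ = 0.471167°; total 179.4711667
  E ⇒ keep positive
Point 3:
  φ: 27 + 5.547/60 = 27.0924500
  S → negative
  Lon: 7 + 40.974/60 = 7.6829000
  E ⇒ keep positive
Point 4:
  Latitude: 46° + 32/60 + 54.02/3600 = 46 + 0.533333 + 0.015006 = 46.5483389
  hemisphere S, so the sign is −
  λ: 108 + 23/60 + 35.4/3600 = 108.3931667
  W ⇒ negate
Point 5:
  Lat: 55.962′ = 0.932700°; total 89.9327000
  S ⇒ negate
  λ: 7.4′ = 0.123333°; total 0.1233333
  W ⇒ negate
Point 6:
  Lat: degrees = first 2 digits = 9, minutes = 28.10606; 9 + 28.10606/60 = 9.4684343
  S → negative
  λ: degrees = first 3 digits = 48, minutes = 56.476; 48 + 56.476/60 = 48.9412667
  W ⇒ negate

1. 0.740734, -28.576517
2. 27.832550, 179.471167
3. -27.092450, 7.682900
4. -46.548339, -108.393167
5. -89.932700, -0.123333
6. -9.468434, -48.941267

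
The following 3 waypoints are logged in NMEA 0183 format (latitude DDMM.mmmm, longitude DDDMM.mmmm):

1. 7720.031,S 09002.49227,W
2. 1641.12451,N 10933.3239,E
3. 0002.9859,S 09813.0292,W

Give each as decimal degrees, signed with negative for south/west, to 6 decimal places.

1. -77.333850, -90.041538
2. 16.685409, 109.555398
3. -0.049765, -98.217153

Point 1:
  φ: split at 2 digits → 77° and 20.031′; 77 + 20.031/60 = 77.3338500
  S → negative
  Lon: split at 3 digits → 090° and 2.49227′; 90 + 2.49227/60 = 90.0415378
  hemisphere W, so the sign is −
Point 2:
  Lat: degrees = first 2 digits = 16, minutes = 41.12451; 16 + 41.12451/60 = 16.6854085
  N → positive
  Lon: split at 3 digits → 109° and 33.3239′; 109 + 33.3239/60 = 109.5553983
  E ⇒ keep positive
Point 3:
  φ: split at 2 digits → 00° and 2.9859′; 0 + 2.9859/60 = 0.0497650
  S → negative
  Longitude: split at 3 digits → 098° and 13.0292′; 98 + 13.0292/60 = 98.2171533
  hemisphere W, so the sign is −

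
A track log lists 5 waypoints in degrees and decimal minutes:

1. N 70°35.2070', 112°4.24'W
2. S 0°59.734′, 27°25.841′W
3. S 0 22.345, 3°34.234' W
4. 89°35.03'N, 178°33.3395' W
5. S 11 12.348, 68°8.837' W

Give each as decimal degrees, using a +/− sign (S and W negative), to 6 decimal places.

1. 70.586783, -112.070667
2. -0.995567, -27.430683
3. -0.372417, -3.570567
4. 89.583833, -178.555658
5. -11.205800, -68.147283

Point 1:
  φ: 35.207′ = 0.586783°; total 70.5867833
  N → positive
  λ: 4.24′ = 0.070667°; total 112.0706667
  W ⇒ negate
Point 2:
  Lat: 0 + 59.734/60 = 0.9955667
  hemisphere S, so the sign is −
  Lon: 25.841′ = 0.430683°; total 27.4306833
  W → negative
Point 3:
  φ: 22.345′ = 0.372417°; total 0.3724167
  hemisphere S, so the sign is −
  λ: 3 + 34.234/60 = 3.5705667
  W ⇒ negate
Point 4:
  Lat: 35.03′ = 0.583833°; total 89.5838333
  N ⇒ keep positive
  Longitude: 33.3395′ = 0.555658°; total 178.5556583
  hemisphere W, so the sign is −
Point 5:
  Lat: 11 + 12.348/60 = 11.2058000
  hemisphere S, so the sign is −
  Longitude: 68 + 8.837/60 = 68.1472833
  W → negative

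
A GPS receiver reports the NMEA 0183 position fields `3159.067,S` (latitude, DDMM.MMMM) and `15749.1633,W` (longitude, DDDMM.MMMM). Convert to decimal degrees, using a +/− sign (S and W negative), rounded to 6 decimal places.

φ: split at 2 digits → 31° and 59.067′; 31 + 59.067/60 = 31.9844500
hemisphere S, so the sign is −
Lon: split at 3 digits → 157° and 49.1633′; 157 + 49.1633/60 = 157.8193883
W ⇒ negate

-31.984450, -157.819388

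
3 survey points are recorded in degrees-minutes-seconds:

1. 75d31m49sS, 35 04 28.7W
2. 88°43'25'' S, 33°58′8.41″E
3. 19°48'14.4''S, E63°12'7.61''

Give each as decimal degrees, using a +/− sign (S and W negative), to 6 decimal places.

1. -75.530278, -35.074639
2. -88.723611, 33.969003
3. -19.804000, 63.202114

Point 1:
  Latitude: 75 + 31/60 + 49/3600 = 75.5302778
  S → negative
  Lon: 35° + 4/60 + 28.7/3600 = 35 + 0.066667 + 0.007972 = 35.0746389
  hemisphere W, so the sign is −
Point 2:
  Latitude: 88 + 43/60 + 25/3600 = 88.7236111
  hemisphere S, so the sign is −
  Longitude: 58′ + 8.41″ = 58.14017′; 33 + 58.14017/60 = 33.9690028
  E → positive
Point 3:
  Latitude: 19 + 48/60 + 14.4/3600 = 19.8040000
  S ⇒ negate
  Lon: 12′ + 7.61″ = 12.12683′; 63 + 12.12683/60 = 63.2021139
  E → positive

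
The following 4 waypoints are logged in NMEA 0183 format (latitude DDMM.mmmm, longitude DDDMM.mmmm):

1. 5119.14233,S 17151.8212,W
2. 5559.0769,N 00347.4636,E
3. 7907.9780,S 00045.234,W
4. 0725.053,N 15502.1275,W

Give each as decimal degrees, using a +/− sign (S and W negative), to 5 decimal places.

1. -51.31904, -171.86369
2. 55.98462, 3.79106
3. -79.13297, -0.75390
4. 7.41755, -155.03546

Point 1:
  φ: split at 2 digits → 51° and 19.14233′; 51 + 19.14233/60 = 51.319039
  S → negative
  Lon: degrees = first 3 digits = 171, minutes = 51.8212; 171 + 51.8212/60 = 171.863687
  W → negative
Point 2:
  φ: split at 2 digits → 55° and 59.0769′; 55 + 59.0769/60 = 55.984615
  N ⇒ keep positive
  Lon: degrees = first 3 digits = 3, minutes = 47.4636; 3 + 47.4636/60 = 3.791060
  E → positive
Point 3:
  Latitude: degrees = first 2 digits = 79, minutes = 7.978; 79 + 7.978/60 = 79.132967
  S ⇒ negate
  Longitude: degrees = first 3 digits = 0, minutes = 45.234; 0 + 45.234/60 = 0.753900
  hemisphere W, so the sign is −
Point 4:
  φ: degrees = first 2 digits = 7, minutes = 25.053; 7 + 25.053/60 = 7.417550
  N → positive
  Longitude: split at 3 digits → 155° and 2.1275′; 155 + 2.1275/60 = 155.035458
  hemisphere W, so the sign is −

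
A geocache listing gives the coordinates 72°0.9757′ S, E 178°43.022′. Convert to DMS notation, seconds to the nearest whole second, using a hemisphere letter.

72°00′59″ S, 178°43′1″ E

Latitude: fractional minutes 0.97570 × 60 = 58.54″
Longitude: 43.02200′ → 43′ and 0.02200 × 60 = 1.32″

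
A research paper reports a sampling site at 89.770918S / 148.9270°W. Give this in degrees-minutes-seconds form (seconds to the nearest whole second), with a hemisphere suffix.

89°46′15″ S, 148°55′37″ W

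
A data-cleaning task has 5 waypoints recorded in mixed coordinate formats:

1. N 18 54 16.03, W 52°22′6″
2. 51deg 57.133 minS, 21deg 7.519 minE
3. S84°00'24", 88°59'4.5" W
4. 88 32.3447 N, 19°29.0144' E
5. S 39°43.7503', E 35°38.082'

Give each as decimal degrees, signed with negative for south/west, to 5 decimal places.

Point 1:
  Latitude: 18 + 54/60 + 16.03/3600 = 18.904453
  N → positive
  λ: 52 + 22/60 + 6/3600 = 52.368333
  hemisphere W, so the sign is −
Point 2:
  Lat: 57.133′ = 0.952217°; total 51.952217
  S → negative
  Lon: 21 + 7.519/60 = 21.125317
  E → positive
Point 3:
  Latitude: 84 + 0/60 + 24/3600 = 84.006667
  hemisphere S, so the sign is −
  Lon: 88° + 59/60 + 4.5/3600 = 88 + 0.983333 + 0.001250 = 88.984583
  hemisphere W, so the sign is −
Point 4:
  Lat: 88 + 32.3447/60 = 88.539078
  N ⇒ keep positive
  Longitude: 19 + 29.0144/60 = 19.483573
  E → positive
Point 5:
  Latitude: 39 + 43.7503/60 = 39.729172
  hemisphere S, so the sign is −
  Longitude: 38.082′ = 0.634700°; total 35.634700
  E → positive

1. 18.90445, -52.36833
2. -51.95222, 21.12532
3. -84.00667, -88.98458
4. 88.53908, 19.48357
5. -39.72917, 35.63470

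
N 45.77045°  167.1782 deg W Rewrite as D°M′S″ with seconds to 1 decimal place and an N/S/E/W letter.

Latitude: 0.770450 × 60 = 46.22700′ → 46′, remainder × 60 = 13.620″
Lon: whole degrees 167; 10.69200′ → 10′ and 41.520″

45°46′13.6″ N, 167°10′41.5″ W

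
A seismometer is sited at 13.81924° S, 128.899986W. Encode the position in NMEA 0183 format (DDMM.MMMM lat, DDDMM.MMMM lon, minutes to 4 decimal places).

φ: minutes = (13.819240 − 13) × 60 = 49.154400
Lon: fractional part 0.899986 → 53.999160 minutes

1349.1544,S / 12853.9992,W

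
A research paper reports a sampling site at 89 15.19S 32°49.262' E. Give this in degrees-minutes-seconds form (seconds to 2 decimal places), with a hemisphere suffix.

Lat: fractional minutes 0.19000 × 60 = 11.4000″
Lon: 49.26200′ → 49′ and 0.26200 × 60 = 15.7200″

89°15′11.40″ S, 32°49′15.72″ E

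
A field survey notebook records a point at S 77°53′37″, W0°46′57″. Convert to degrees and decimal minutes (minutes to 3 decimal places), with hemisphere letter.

77° 53.617′ S, 0° 46.950′ W

Lat: 53 + 37/60 = 53.61667′
Longitude: seconds/60 = 0.95000; minutes = 46 + 0.95000 = 46.95000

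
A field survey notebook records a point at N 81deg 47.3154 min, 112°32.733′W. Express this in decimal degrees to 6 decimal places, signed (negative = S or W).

Lat: 81 + 47.3154/60 = 81.7885900
N → positive
Longitude: 112 + 32.733/60 = 112.5455500
W ⇒ negate

81.788590, -112.545550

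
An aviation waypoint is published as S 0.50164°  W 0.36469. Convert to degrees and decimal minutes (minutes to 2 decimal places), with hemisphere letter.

0° 30.10′ S, 0° 21.88′ W

Latitude: 0° + 0.501640 × 60 = 0° 30.0984′
Lon: fractional part 0.364690 → 21.8814 minutes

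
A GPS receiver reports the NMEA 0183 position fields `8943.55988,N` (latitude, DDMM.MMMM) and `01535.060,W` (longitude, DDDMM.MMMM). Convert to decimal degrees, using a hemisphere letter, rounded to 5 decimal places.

89.72600° N, 15.58433° W

Latitude: split at 2 digits → 89° and 43.55988′; 89 + 43.55988/60 = 89.725998
Lon: split at 3 digits → 015° and 35.06′; 15 + 35.06/60 = 15.584333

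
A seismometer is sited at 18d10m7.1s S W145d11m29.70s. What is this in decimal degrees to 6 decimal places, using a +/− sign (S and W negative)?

φ: 10′ + 7.1″ = 10.11833′; 18 + 10.11833/60 = 18.1686389
S ⇒ negate
Lon: 145° + 11/60 + 29.7/3600 = 145 + 0.183333 + 0.008250 = 145.1915833
W ⇒ negate

-18.168639, -145.191583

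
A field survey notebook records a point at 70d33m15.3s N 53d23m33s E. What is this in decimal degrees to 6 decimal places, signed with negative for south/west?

φ: 33′ + 15.3″ = 33.25500′; 70 + 33.25500/60 = 70.5542500
N ⇒ keep positive
λ: 53 + 23/60 + 33/3600 = 53.3925000
E → positive

70.554250, 53.392500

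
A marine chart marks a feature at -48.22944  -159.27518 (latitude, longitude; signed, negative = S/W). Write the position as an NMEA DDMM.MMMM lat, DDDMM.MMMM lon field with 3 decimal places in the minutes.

4813.766,S / 15916.511,W

Latitude is negative → S; |value| = 48.229440
Lat: minutes = (48.229440 − 48) × 60 = 13.76640
Longitude is negative → W; |value| = 159.275180
Lon: minutes = (159.275180 − 159) × 60 = 16.51080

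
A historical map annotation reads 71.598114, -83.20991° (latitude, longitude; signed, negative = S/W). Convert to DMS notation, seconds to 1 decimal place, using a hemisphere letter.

71°35′53.2″ N, 83°12′35.7″ W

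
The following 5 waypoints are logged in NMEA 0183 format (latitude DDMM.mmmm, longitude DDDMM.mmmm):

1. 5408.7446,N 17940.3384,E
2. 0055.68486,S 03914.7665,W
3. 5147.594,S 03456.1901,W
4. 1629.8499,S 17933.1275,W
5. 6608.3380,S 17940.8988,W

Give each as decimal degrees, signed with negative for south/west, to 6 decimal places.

Point 1:
  Latitude: degrees = first 2 digits = 54, minutes = 8.7446; 54 + 8.7446/60 = 54.1457433
  N ⇒ keep positive
  Lon: degrees = first 3 digits = 179, minutes = 40.3384; 179 + 40.3384/60 = 179.6723067
  E → positive
Point 2:
  φ: split at 2 digits → 00° and 55.68486′; 0 + 55.68486/60 = 0.9280810
  S ⇒ negate
  λ: degrees = first 3 digits = 39, minutes = 14.7665; 39 + 14.7665/60 = 39.2461083
  W ⇒ negate
Point 3:
  φ: split at 2 digits → 51° and 47.594′; 51 + 47.594/60 = 51.7932333
  S ⇒ negate
  Lon: degrees = first 3 digits = 34, minutes = 56.1901; 34 + 56.1901/60 = 34.9365017
  W → negative
Point 4:
  Latitude: degrees = first 2 digits = 16, minutes = 29.8499; 16 + 29.8499/60 = 16.4974983
  hemisphere S, so the sign is −
  Lon: split at 3 digits → 179° and 33.1275′; 179 + 33.1275/60 = 179.5521250
  hemisphere W, so the sign is −
Point 5:
  φ: degrees = first 2 digits = 66, minutes = 8.338; 66 + 8.338/60 = 66.1389667
  S → negative
  Longitude: degrees = first 3 digits = 179, minutes = 40.8988; 179 + 40.8988/60 = 179.6816467
  W → negative

1. 54.145743, 179.672307
2. -0.928081, -39.246108
3. -51.793233, -34.936502
4. -16.497498, -179.552125
5. -66.138967, -179.681647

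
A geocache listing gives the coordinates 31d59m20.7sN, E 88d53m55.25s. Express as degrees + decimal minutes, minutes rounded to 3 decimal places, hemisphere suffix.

31° 59.345′ N, 88° 53.921′ E

Lat: 59 + 20.7/60 = 59.34500′
Lon: 53 + 55.25/60 = 53.92083′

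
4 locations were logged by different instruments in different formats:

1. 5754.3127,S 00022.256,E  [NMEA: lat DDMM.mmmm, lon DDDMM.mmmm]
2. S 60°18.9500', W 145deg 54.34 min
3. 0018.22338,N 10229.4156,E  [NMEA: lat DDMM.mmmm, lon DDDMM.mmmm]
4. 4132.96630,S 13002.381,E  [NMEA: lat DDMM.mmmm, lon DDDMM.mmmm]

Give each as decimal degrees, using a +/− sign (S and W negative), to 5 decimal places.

1. -57.90521, 0.37093
2. -60.31583, -145.90567
3. 0.30372, 102.49026
4. -41.54944, 130.03968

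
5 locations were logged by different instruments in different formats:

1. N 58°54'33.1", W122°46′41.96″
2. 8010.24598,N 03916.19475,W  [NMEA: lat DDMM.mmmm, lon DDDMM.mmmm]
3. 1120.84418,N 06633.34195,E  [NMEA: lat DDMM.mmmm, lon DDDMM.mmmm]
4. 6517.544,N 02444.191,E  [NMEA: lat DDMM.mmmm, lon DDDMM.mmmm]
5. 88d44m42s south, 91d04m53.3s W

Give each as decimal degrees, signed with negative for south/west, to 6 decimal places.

1. 58.909194, -122.778322
2. 80.170766, -39.269913
3. 11.347403, 66.555699
4. 65.292400, 24.736517
5. -88.745000, -91.081472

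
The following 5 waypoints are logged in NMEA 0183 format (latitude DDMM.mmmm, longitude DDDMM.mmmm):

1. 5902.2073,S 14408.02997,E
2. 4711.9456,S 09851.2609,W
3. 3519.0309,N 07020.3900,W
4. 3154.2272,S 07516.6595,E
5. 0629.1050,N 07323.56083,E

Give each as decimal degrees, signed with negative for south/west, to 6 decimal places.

Point 1:
  Latitude: degrees = first 2 digits = 59, minutes = 2.2073; 59 + 2.2073/60 = 59.0367883
  S → negative
  λ: split at 3 digits → 144° and 8.02997′; 144 + 8.02997/60 = 144.1338328
  E ⇒ keep positive
Point 2:
  Lat: degrees = first 2 digits = 47, minutes = 11.9456; 47 + 11.9456/60 = 47.1990933
  S ⇒ negate
  Longitude: split at 3 digits → 098° and 51.2609′; 98 + 51.2609/60 = 98.8543483
  hemisphere W, so the sign is −
Point 3:
  Lat: degrees = first 2 digits = 35, minutes = 19.0309; 35 + 19.0309/60 = 35.3171817
  N ⇒ keep positive
  Longitude: degrees = first 3 digits = 70, minutes = 20.39; 70 + 20.39/60 = 70.3398333
  W → negative
Point 4:
  Lat: split at 2 digits → 31° and 54.2272′; 31 + 54.2272/60 = 31.9037867
  hemisphere S, so the sign is −
  λ: degrees = first 3 digits = 75, minutes = 16.6595; 75 + 16.6595/60 = 75.2776583
  E ⇒ keep positive
Point 5:
  φ: split at 2 digits → 06° and 29.105′; 6 + 29.105/60 = 6.4850833
  N ⇒ keep positive
  Lon: split at 3 digits → 073° and 23.56083′; 73 + 23.56083/60 = 73.3926805
  E → positive

1. -59.036788, 144.133833
2. -47.199093, -98.854348
3. 35.317182, -70.339833
4. -31.903787, 75.277658
5. 6.485083, 73.392681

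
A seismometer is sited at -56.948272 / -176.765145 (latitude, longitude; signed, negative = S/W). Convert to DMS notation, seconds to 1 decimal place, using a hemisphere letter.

Latitude is negative → S; |value| = 56.948272
φ: whole degrees 56; 56.89632′ → 56′ and 53.779″
Longitude is negative → W; |value| = 176.765145
λ: 0.765145° → 45.90870′; 0.90870 × 60 = 54.522″

56°56′53.8″ S, 176°45′54.5″ W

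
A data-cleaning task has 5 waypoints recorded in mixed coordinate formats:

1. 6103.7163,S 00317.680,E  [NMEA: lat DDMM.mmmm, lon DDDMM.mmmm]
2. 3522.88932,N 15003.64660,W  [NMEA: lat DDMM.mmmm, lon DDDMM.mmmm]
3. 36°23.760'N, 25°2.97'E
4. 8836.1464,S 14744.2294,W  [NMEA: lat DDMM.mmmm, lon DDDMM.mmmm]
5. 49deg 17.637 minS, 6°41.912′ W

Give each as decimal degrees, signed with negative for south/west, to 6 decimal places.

1. -61.061938, 3.294667
2. 35.381489, -150.060777
3. 36.396000, 25.049500
4. -88.602440, -147.737157
5. -49.293950, -6.698533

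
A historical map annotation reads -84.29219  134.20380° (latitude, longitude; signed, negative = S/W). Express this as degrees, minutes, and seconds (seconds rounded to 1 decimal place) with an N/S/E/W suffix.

Latitude is negative → S; |value| = 84.292190
φ: 0.292190 × 60 = 17.53140′ → 17′, remainder × 60 = 31.884″
Longitude: 0.203800 × 60 = 12.22800′ → 12′, remainder × 60 = 13.680″

84°17′31.9″ S, 134°12′13.7″ E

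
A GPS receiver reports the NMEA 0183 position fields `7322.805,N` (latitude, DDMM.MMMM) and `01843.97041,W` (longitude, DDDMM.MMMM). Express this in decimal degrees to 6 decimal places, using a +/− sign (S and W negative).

73.380083, -18.732840

Lat: split at 2 digits → 73° and 22.805′; 73 + 22.805/60 = 73.3800833
N ⇒ keep positive
Lon: split at 3 digits → 018° and 43.97041′; 18 + 43.97041/60 = 18.7328402
hemisphere W, so the sign is −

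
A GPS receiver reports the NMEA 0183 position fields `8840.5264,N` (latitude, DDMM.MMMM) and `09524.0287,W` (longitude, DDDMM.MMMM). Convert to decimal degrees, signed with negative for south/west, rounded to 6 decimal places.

φ: split at 2 digits → 88° and 40.5264′; 88 + 40.5264/60 = 88.6754400
N → positive
Longitude: split at 3 digits → 095° and 24.0287′; 95 + 24.0287/60 = 95.4004783
hemisphere W, so the sign is −

88.675440, -95.400478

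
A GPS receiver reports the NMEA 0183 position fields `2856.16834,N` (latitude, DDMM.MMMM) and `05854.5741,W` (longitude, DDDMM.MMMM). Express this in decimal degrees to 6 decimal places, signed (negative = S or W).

28.936139, -58.909568

Latitude: split at 2 digits → 28° and 56.16834′; 28 + 56.16834/60 = 28.9361390
N → positive
Lon: degrees = first 3 digits = 58, minutes = 54.5741; 58 + 54.5741/60 = 58.9095683
hemisphere W, so the sign is −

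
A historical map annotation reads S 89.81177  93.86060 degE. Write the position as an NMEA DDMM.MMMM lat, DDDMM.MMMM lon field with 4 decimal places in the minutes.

8948.7062,S / 09351.6360,E

Latitude: minutes = (89.811770 − 89) × 60 = 48.706200
λ: minutes = (93.860600 − 93) × 60 = 51.636000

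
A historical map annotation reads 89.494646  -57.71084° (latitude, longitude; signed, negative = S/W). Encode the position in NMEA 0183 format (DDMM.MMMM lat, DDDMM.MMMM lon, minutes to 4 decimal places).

φ: 89° + 0.494646 × 60 = 89° 29.678760′
Longitude is negative → W; |value| = 57.710840
λ: 57° + 0.710840 × 60 = 57° 42.650400′

8929.6788,N / 05742.6504,W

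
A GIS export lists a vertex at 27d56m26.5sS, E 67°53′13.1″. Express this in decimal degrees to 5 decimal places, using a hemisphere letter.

φ: 56′ + 26.5″ = 56.44167′; 27 + 56.44167/60 = 27.940694
Lon: 67 + 53/60 + 13.1/3600 = 67.886972

27.94069° S, 67.88697° E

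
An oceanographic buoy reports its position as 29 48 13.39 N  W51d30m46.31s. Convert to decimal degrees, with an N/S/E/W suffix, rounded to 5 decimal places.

29.80372° N, 51.51286° W

Latitude: 29 + 48/60 + 13.39/3600 = 29.803719
Lon: 30′ + 46.31″ = 30.77183′; 51 + 30.77183/60 = 51.512864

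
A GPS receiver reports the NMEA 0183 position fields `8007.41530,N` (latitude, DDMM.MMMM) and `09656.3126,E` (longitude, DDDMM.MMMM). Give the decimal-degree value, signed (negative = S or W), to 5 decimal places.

Latitude: split at 2 digits → 80° and 7.4153′; 80 + 7.4153/60 = 80.123588
N → positive
Lon: degrees = first 3 digits = 96, minutes = 56.3126; 96 + 56.3126/60 = 96.938543
E → positive

80.12359, 96.93854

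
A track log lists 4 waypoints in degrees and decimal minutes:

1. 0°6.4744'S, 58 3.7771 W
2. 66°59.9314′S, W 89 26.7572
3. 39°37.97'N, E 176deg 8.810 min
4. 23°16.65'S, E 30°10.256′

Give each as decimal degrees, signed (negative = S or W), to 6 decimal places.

Point 1:
  Lat: 0 + 6.4744/60 = 0.1079067
  S ⇒ negate
  Longitude: 3.7771′ = 0.062952°; total 58.0629517
  hemisphere W, so the sign is −
Point 2:
  Latitude: 66 + 59.9314/60 = 66.9988567
  S ⇒ negate
  λ: 26.7572′ = 0.445953°; total 89.4459533
  W ⇒ negate
Point 3:
  φ: 39 + 37.97/60 = 39.6328333
  N → positive
  λ: 8.81′ = 0.146833°; total 176.1468333
  E ⇒ keep positive
Point 4:
  Latitude: 16.65′ = 0.277500°; total 23.2775000
  hemisphere S, so the sign is −
  Longitude: 10.256′ = 0.170933°; total 30.1709333
  E ⇒ keep positive

1. -0.107907, -58.062952
2. -66.998857, -89.445953
3. 39.632833, 176.146833
4. -23.277500, 30.170933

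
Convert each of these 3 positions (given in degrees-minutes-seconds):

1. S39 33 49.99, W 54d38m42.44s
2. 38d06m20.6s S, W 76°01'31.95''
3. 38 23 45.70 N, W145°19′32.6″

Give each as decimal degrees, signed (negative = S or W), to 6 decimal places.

1. -39.563886, -54.645122
2. -38.105722, -76.025542
3. 38.396028, -145.325722

Point 1:
  φ: 39 + 33/60 + 49.99/3600 = 39.5638861
  S ⇒ negate
  Longitude: 54° + 38/60 + 42.44/3600 = 54 + 0.633333 + 0.011789 = 54.6451222
  W ⇒ negate
Point 2:
  Lat: 38 + 6/60 + 20.6/3600 = 38.1057222
  hemisphere S, so the sign is −
  λ: 1′ + 31.95″ = 1.53250′; 76 + 1.53250/60 = 76.0255417
  W ⇒ negate
Point 3:
  Lat: 23′ + 45.7″ = 23.76167′; 38 + 23.76167/60 = 38.3960278
  N → positive
  Longitude: 19′ + 32.6″ = 19.54333′; 145 + 19.54333/60 = 145.3257222
  W ⇒ negate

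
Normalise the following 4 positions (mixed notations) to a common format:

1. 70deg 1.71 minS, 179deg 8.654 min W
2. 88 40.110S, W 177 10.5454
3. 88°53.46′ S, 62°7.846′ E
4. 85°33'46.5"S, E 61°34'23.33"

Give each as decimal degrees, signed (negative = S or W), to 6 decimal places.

1. -70.028500, -179.144233
2. -88.668500, -177.175757
3. -88.891000, 62.130767
4. -85.562917, 61.573147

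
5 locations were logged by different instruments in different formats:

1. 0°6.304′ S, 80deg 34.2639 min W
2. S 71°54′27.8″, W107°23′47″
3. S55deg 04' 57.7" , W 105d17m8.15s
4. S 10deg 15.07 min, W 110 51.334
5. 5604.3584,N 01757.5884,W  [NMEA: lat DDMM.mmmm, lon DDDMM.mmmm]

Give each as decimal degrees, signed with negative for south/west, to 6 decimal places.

Point 1:
  Latitude: 6.304′ = 0.105067°; total 0.1050667
  S → negative
  Longitude: 80 + 34.2639/60 = 80.5710650
  W → negative
Point 2:
  φ: 71 + 54/60 + 27.8/3600 = 71.9077222
  S → negative
  Lon: 23′ + 47″ = 23.78333′; 107 + 23.78333/60 = 107.3963889
  W → negative
Point 3:
  Lat: 55° + 4/60 + 57.7/3600 = 55 + 0.066667 + 0.016028 = 55.0826944
  S ⇒ negate
  Longitude: 17′ + 8.15″ = 17.13583′; 105 + 17.13583/60 = 105.2855972
  W → negative
Point 4:
  Latitude: 10 + 15.07/60 = 10.2511667
  hemisphere S, so the sign is −
  Longitude: 51.334′ = 0.855567°; total 110.8555667
  hemisphere W, so the sign is −
Point 5:
  Latitude: split at 2 digits → 56° and 4.3584′; 56 + 4.3584/60 = 56.0726400
  N → positive
  Lon: split at 3 digits → 017° and 57.5884′; 17 + 57.5884/60 = 17.9598067
  W → negative

1. -0.105067, -80.571065
2. -71.907722, -107.396389
3. -55.082694, -105.285597
4. -10.251167, -110.855567
5. 56.072640, -17.959807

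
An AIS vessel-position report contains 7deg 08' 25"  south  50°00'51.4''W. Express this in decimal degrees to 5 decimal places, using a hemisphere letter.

7.14028° S, 50.01428° W

Lat: 7 + 8/60 + 25/3600 = 7.140278
Lon: 0′ + 51.4″ = 0.85667′; 50 + 0.85667/60 = 50.014278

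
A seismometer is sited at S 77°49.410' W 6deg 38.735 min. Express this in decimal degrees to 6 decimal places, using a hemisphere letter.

77.823500° S, 6.645583° W

Lat: 77 + 49.41/60 = 77.8235000
Lon: 6 + 38.735/60 = 6.6455833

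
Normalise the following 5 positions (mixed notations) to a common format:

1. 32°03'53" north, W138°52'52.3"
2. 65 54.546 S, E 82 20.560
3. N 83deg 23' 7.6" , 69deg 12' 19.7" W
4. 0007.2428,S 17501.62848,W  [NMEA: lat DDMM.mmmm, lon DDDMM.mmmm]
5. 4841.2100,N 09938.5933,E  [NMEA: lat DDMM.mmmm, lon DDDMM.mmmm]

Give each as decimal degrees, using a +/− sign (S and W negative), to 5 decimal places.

1. 32.06472, -138.88119
2. -65.90910, 82.34267
3. 83.38544, -69.20547
4. -0.12071, -175.02714
5. 48.68683, 99.64322

Point 1:
  Lat: 3′ + 53″ = 3.88333′; 32 + 3.88333/60 = 32.064722
  N ⇒ keep positive
  λ: 138 + 52/60 + 52.3/3600 = 138.881194
  W → negative
Point 2:
  Latitude: 65 + 54.546/60 = 65.909100
  S ⇒ negate
  λ: 20.56′ = 0.342667°; total 82.342667
  E → positive
Point 3:
  Lat: 83° + 23/60 + 7.6/3600 = 83 + 0.383333 + 0.002111 = 83.385444
  N ⇒ keep positive
  λ: 69 + 12/60 + 19.7/3600 = 69.205472
  W → negative
Point 4:
  φ: split at 2 digits → 00° and 7.2428′; 0 + 7.2428/60 = 0.120713
  S ⇒ negate
  λ: split at 3 digits → 175° and 1.62848′; 175 + 1.62848/60 = 175.027141
  W ⇒ negate
Point 5:
  φ: split at 2 digits → 48° and 41.21′; 48 + 41.21/60 = 48.686833
  N → positive
  Longitude: degrees = first 3 digits = 99, minutes = 38.5933; 99 + 38.5933/60 = 99.643222
  E → positive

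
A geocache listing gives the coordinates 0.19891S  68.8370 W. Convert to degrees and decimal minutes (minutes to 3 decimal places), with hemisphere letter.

0° 11.935′ S, 68° 50.220′ W

φ: fractional part 0.198910 → 11.93460 minutes
Lon: 68° + 0.837000 × 60 = 68° 50.22000′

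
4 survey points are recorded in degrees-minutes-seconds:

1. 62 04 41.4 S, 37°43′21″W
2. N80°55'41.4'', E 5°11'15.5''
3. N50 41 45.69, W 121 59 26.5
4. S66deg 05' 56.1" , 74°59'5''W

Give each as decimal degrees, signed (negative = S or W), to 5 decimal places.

Point 1:
  Latitude: 4′ + 41.4″ = 4.69000′; 62 + 4.69000/60 = 62.078167
  hemisphere S, so the sign is −
  λ: 37° + 43/60 + 21/3600 = 37 + 0.716667 + 0.005833 = 37.722500
  W → negative
Point 2:
  Lat: 80 + 55/60 + 41.4/3600 = 80.928167
  N ⇒ keep positive
  Lon: 11′ + 15.5″ = 11.25833′; 5 + 11.25833/60 = 5.187639
  E ⇒ keep positive
Point 3:
  Lat: 50° + 41/60 + 45.69/3600 = 50 + 0.683333 + 0.012692 = 50.696025
  N ⇒ keep positive
  λ: 121° + 59/60 + 26.5/3600 = 121 + 0.983333 + 0.007361 = 121.990694
  W → negative
Point 4:
  Latitude: 5′ + 56.1″ = 5.93500′; 66 + 5.93500/60 = 66.098917
  S → negative
  λ: 74 + 59/60 + 5/3600 = 74.984722
  W → negative

1. -62.07817, -37.72250
2. 80.92817, 5.18764
3. 50.69603, -121.99069
4. -66.09892, -74.98472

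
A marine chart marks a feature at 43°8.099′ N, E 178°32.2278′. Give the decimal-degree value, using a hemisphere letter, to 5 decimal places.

43.13498° N, 178.53713° E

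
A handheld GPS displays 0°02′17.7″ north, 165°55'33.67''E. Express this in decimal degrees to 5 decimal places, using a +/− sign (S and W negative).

0.03825, 165.92602

Lat: 0 + 2/60 + 17.7/3600 = 0.038250
N ⇒ keep positive
Lon: 165° + 55/60 + 33.67/3600 = 165 + 0.916667 + 0.009353 = 165.926019
E → positive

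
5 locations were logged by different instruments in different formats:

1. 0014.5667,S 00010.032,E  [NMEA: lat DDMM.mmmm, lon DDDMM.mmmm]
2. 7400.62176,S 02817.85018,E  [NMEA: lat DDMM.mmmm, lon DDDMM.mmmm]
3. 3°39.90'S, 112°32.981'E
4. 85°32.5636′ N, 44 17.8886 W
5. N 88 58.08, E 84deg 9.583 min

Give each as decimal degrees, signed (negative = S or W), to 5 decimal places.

Point 1:
  φ: split at 2 digits → 00° and 14.5667′; 0 + 14.5667/60 = 0.242778
  hemisphere S, so the sign is −
  Lon: split at 3 digits → 000° and 10.032′; 0 + 10.032/60 = 0.167200
  E ⇒ keep positive
Point 2:
  φ: split at 2 digits → 74° and 0.62176′; 74 + 0.62176/60 = 74.010363
  hemisphere S, so the sign is −
  Lon: split at 3 digits → 028° and 17.85018′; 28 + 17.85018/60 = 28.297503
  E ⇒ keep positive
Point 3:
  Lat: 3 + 39.9/60 = 3.665000
  S → negative
  Longitude: 32.981′ = 0.549683°; total 112.549683
  E ⇒ keep positive
Point 4:
  Latitude: 85 + 32.5636/60 = 85.542727
  N → positive
  Lon: 17.8886′ = 0.298143°; total 44.298143
  hemisphere W, so the sign is −
Point 5:
  Lat: 58.08′ = 0.968000°; total 88.968000
  N → positive
  Longitude: 9.583′ = 0.159717°; total 84.159717
  E ⇒ keep positive

1. -0.24278, 0.16720
2. -74.01036, 28.29750
3. -3.66500, 112.54968
4. 85.54273, -44.29814
5. 88.96800, 84.15972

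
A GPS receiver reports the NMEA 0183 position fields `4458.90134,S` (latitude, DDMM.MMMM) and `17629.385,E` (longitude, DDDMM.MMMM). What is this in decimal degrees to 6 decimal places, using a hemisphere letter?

44.981689° S, 176.489750° E

Latitude: degrees = first 2 digits = 44, minutes = 58.90134; 44 + 58.90134/60 = 44.9816890
Longitude: degrees = first 3 digits = 176, minutes = 29.385; 176 + 29.385/60 = 176.4897500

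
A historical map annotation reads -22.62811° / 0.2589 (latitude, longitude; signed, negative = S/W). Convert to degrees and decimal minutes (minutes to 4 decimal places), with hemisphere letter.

Latitude is negative → S; |value| = 22.628110
φ: fractional part 0.628110 → 37.686600 minutes
Lon: minutes = (0.258900 − 0) × 60 = 15.534000

22° 37.6866′ S, 0° 15.5340′ E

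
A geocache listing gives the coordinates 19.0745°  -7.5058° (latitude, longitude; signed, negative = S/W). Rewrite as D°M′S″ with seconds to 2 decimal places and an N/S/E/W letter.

Lat: whole degrees 19; 4.47000′ → 4′ and 28.2000″
Longitude is negative → W; |value| = 7.505800
λ: 0.505800° → 30.34800′; 0.34800 × 60 = 20.8800″

19°04′28.20″ N, 7°30′20.88″ W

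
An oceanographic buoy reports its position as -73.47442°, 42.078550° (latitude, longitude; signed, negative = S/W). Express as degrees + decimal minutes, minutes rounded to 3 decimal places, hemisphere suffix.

73° 28.465′ S, 42° 4.713′ E

Latitude is negative → S; |value| = 73.474420
Latitude: fractional part 0.474420 → 28.46520 minutes
Longitude: minutes = (42.078550 − 42) × 60 = 4.71300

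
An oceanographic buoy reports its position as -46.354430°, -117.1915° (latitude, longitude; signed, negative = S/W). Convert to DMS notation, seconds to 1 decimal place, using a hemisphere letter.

46°21′15.9″ S, 117°11′29.4″ W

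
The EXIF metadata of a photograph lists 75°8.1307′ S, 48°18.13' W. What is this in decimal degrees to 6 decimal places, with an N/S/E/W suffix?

Latitude: 8.1307′ = 0.135512°; total 75.1355117
Longitude: 48 + 18.13/60 = 48.3021667

75.135512° S, 48.302167° W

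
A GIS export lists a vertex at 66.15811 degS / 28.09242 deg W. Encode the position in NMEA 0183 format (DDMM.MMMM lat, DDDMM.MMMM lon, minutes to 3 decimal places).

6609.487,S / 02805.545,W

Latitude: fractional part 0.158110 → 9.48660 minutes
Lon: minutes = (28.092420 − 28) × 60 = 5.54520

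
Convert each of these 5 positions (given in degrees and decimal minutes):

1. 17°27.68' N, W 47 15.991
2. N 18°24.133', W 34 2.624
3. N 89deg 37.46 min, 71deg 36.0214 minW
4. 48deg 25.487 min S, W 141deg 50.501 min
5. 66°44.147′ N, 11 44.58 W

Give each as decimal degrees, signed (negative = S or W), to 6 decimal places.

Point 1:
  Lat: 27.68′ = 0.461333°; total 17.4613333
  N ⇒ keep positive
  Lon: 15.991′ = 0.266517°; total 47.2665167
  hemisphere W, so the sign is −
Point 2:
  φ: 24.133′ = 0.402217°; total 18.4022167
  N → positive
  Lon: 34 + 2.624/60 = 34.0437333
  W → negative
Point 3:
  Lat: 37.46′ = 0.624333°; total 89.6243333
  N → positive
  Lon: 71 + 36.0214/60 = 71.6003567
  hemisphere W, so the sign is −
Point 4:
  Latitude: 48 + 25.487/60 = 48.4247833
  S ⇒ negate
  λ: 50.501′ = 0.841683°; total 141.8416833
  hemisphere W, so the sign is −
Point 5:
  Lat: 44.147′ = 0.735783°; total 66.7357833
  N ⇒ keep positive
  Lon: 44.58′ = 0.743000°; total 11.7430000
  W ⇒ negate

1. 17.461333, -47.266517
2. 18.402217, -34.043733
3. 89.624333, -71.600357
4. -48.424783, -141.841683
5. 66.735783, -11.743000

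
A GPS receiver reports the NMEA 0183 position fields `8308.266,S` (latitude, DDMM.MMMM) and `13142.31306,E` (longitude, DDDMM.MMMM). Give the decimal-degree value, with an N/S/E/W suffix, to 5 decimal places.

83.13777° S, 131.70522° E

Lat: split at 2 digits → 83° and 8.266′; 83 + 8.266/60 = 83.137767
Longitude: degrees = first 3 digits = 131, minutes = 42.31306; 131 + 42.31306/60 = 131.705218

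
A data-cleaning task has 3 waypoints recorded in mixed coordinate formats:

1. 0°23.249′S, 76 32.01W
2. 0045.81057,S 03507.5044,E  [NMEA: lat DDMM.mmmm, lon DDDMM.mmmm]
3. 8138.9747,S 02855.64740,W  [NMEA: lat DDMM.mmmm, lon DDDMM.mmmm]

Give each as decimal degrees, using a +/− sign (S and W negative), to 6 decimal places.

Point 1:
  φ: 23.249′ = 0.387483°; total 0.3874833
  S → negative
  λ: 76 + 32.01/60 = 76.5335000
  W ⇒ negate
Point 2:
  Latitude: split at 2 digits → 00° and 45.81057′; 0 + 45.81057/60 = 0.7635095
  hemisphere S, so the sign is −
  Lon: split at 3 digits → 035° and 7.5044′; 35 + 7.5044/60 = 35.1250733
  E ⇒ keep positive
Point 3:
  Lat: degrees = first 2 digits = 81, minutes = 38.9747; 81 + 38.9747/60 = 81.6495783
  S → negative
  λ: split at 3 digits → 028° and 55.6474′; 28 + 55.6474/60 = 28.9274567
  W ⇒ negate

1. -0.387483, -76.533500
2. -0.763510, 35.125073
3. -81.649578, -28.927457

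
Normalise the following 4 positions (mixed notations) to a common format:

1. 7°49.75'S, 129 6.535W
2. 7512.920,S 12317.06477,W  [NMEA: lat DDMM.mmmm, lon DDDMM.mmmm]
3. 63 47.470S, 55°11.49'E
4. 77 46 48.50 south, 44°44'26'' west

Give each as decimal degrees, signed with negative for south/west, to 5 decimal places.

1. -7.82917, -129.10892
2. -75.21533, -123.28441
3. -63.79117, 55.19150
4. -77.78014, -44.74056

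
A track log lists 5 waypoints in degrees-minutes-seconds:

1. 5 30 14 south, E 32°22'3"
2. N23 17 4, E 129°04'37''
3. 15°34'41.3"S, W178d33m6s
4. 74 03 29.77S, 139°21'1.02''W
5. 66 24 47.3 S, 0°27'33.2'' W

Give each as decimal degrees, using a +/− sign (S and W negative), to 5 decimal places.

1. -5.50389, 32.36750
2. 23.28444, 129.07694
3. -15.57814, -178.55167
4. -74.05827, -139.35028
5. -66.41314, -0.45922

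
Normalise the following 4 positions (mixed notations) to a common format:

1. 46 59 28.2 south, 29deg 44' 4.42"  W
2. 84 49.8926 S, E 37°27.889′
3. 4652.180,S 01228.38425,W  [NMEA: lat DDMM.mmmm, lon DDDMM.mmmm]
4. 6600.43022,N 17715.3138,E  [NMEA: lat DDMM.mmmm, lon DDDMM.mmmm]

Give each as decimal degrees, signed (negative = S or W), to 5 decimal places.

1. -46.99117, -29.73456
2. -84.83154, 37.46482
3. -46.86967, -12.47307
4. 66.00717, 177.25523

Point 1:
  φ: 46° + 59/60 + 28.2/3600 = 46 + 0.983333 + 0.007833 = 46.991167
  S ⇒ negate
  Lon: 29° + 44/60 + 4.42/3600 = 29 + 0.733333 + 0.001228 = 29.734561
  W ⇒ negate
Point 2:
  φ: 49.8926′ = 0.831543°; total 84.831543
  hemisphere S, so the sign is −
  Lon: 27.889′ = 0.464817°; total 37.464817
  E ⇒ keep positive
Point 3:
  φ: degrees = first 2 digits = 46, minutes = 52.18; 46 + 52.18/60 = 46.869667
  hemisphere S, so the sign is −
  Lon: degrees = first 3 digits = 12, minutes = 28.38425; 12 + 28.38425/60 = 12.473071
  W → negative
Point 4:
  φ: degrees = first 2 digits = 66, minutes = 0.43022; 66 + 0.43022/60 = 66.007170
  N → positive
  λ: split at 3 digits → 177° and 15.3138′; 177 + 15.3138/60 = 177.255230
  E ⇒ keep positive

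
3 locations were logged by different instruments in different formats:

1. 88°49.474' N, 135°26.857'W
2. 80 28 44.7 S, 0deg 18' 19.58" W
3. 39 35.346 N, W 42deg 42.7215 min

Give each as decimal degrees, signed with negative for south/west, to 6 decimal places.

Point 1:
  Lat: 49.474′ = 0.824567°; total 88.8245667
  N → positive
  Longitude: 135 + 26.857/60 = 135.4476167
  W ⇒ negate
Point 2:
  Latitude: 80 + 28/60 + 44.7/3600 = 80.4790833
  S ⇒ negate
  λ: 0 + 18/60 + 19.58/3600 = 0.3054389
  hemisphere W, so the sign is −
Point 3:
  Latitude: 39 + 35.346/60 = 39.5891000
  N → positive
  Longitude: 42.7215′ = 0.712025°; total 42.7120250
  W → negative

1. 88.824567, -135.447617
2. -80.479083, -0.305439
3. 39.589100, -42.712025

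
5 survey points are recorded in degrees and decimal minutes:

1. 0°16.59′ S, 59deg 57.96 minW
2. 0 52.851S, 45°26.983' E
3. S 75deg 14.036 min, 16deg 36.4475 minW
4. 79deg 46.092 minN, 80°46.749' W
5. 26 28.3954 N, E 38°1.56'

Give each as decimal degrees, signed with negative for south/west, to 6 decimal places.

1. -0.276500, -59.966000
2. -0.880850, 45.449717
3. -75.233933, -16.607458
4. 79.768200, -80.779150
5. 26.473257, 38.026000

Point 1:
  Latitude: 16.59′ = 0.276500°; total 0.2765000
  hemisphere S, so the sign is −
  Longitude: 59 + 57.96/60 = 59.9660000
  hemisphere W, so the sign is −
Point 2:
  Lat: 52.851′ = 0.880850°; total 0.8808500
  S ⇒ negate
  Longitude: 45 + 26.983/60 = 45.4497167
  E ⇒ keep positive
Point 3:
  Latitude: 75 + 14.036/60 = 75.2339333
  S → negative
  λ: 16 + 36.4475/60 = 16.6074583
  W ⇒ negate
Point 4:
  φ: 79 + 46.092/60 = 79.7682000
  N → positive
  Longitude: 80 + 46.749/60 = 80.7791500
  W ⇒ negate
Point 5:
  Latitude: 26 + 28.3954/60 = 26.4732567
  N ⇒ keep positive
  Longitude: 1.56′ = 0.026000°; total 38.0260000
  E ⇒ keep positive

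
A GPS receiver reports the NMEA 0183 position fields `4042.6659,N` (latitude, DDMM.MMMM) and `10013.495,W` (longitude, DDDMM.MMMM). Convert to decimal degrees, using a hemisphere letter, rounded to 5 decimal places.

40.71110° N, 100.22492° W

Lat: split at 2 digits → 40° and 42.6659′; 40 + 42.6659/60 = 40.711098
λ: degrees = first 3 digits = 100, minutes = 13.495; 100 + 13.495/60 = 100.224917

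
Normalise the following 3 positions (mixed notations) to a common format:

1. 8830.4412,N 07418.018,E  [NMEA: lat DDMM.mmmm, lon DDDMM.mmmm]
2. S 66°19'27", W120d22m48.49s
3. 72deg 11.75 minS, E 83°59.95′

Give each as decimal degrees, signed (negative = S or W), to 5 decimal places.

1. 88.50735, 74.30030
2. -66.32417, -120.38014
3. -72.19583, 83.99917

Point 1:
  φ: split at 2 digits → 88° and 30.4412′; 88 + 30.4412/60 = 88.507353
  N ⇒ keep positive
  Lon: degrees = first 3 digits = 74, minutes = 18.018; 74 + 18.018/60 = 74.300300
  E → positive
Point 2:
  Lat: 66° + 19/60 + 27/3600 = 66 + 0.316667 + 0.007500 = 66.324167
  S → negative
  λ: 22′ + 48.49″ = 22.80817′; 120 + 22.80817/60 = 120.380136
  hemisphere W, so the sign is −
Point 3:
  φ: 11.75′ = 0.195833°; total 72.195833
  S ⇒ negate
  λ: 83 + 59.95/60 = 83.999167
  E → positive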